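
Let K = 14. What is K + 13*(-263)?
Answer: -3405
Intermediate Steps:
K + 13*(-263) = 14 + 13*(-263) = 14 - 3419 = -3405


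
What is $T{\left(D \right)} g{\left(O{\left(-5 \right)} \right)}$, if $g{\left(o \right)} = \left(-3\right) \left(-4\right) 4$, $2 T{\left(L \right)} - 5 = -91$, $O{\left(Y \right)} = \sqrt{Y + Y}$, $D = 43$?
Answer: $-2064$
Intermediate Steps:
$O{\left(Y \right)} = \sqrt{2} \sqrt{Y}$ ($O{\left(Y \right)} = \sqrt{2 Y} = \sqrt{2} \sqrt{Y}$)
$T{\left(L \right)} = -43$ ($T{\left(L \right)} = \frac{5}{2} + \frac{1}{2} \left(-91\right) = \frac{5}{2} - \frac{91}{2} = -43$)
$g{\left(o \right)} = 48$ ($g{\left(o \right)} = 12 \cdot 4 = 48$)
$T{\left(D \right)} g{\left(O{\left(-5 \right)} \right)} = \left(-43\right) 48 = -2064$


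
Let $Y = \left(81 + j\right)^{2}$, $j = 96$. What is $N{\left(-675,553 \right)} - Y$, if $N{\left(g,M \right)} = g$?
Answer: $-32004$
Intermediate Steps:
$Y = 31329$ ($Y = \left(81 + 96\right)^{2} = 177^{2} = 31329$)
$N{\left(-675,553 \right)} - Y = -675 - 31329 = -32004$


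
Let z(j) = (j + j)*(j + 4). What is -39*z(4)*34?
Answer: -84864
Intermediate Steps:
z(j) = 2*j*(4 + j) (z(j) = (2*j)*(4 + j) = 2*j*(4 + j))
-39*z(4)*34 = -78*4*(4 + 4)*34 = -78*4*8*34 = -39*64*34 = -2496*34 = -84864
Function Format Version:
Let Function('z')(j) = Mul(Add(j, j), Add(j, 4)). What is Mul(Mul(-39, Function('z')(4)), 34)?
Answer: -84864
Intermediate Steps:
Function('z')(j) = Mul(2, j, Add(4, j)) (Function('z')(j) = Mul(Mul(2, j), Add(4, j)) = Mul(2, j, Add(4, j)))
Mul(Mul(-39, Function('z')(4)), 34) = Mul(Mul(-39, Mul(2, 4, Add(4, 4))), 34) = Mul(Mul(-39, Mul(2, 4, 8)), 34) = Mul(Mul(-39, 64), 34) = Mul(-2496, 34) = -84864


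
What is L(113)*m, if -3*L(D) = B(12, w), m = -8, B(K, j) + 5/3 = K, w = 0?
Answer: 248/9 ≈ 27.556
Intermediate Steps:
B(K, j) = -5/3 + K
L(D) = -31/9 (L(D) = -(-5/3 + 12)/3 = -1/3*31/3 = -31/9)
L(113)*m = -31/9*(-8) = 248/9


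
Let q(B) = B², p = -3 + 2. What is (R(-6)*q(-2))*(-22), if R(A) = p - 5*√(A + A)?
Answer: 88 + 880*I*√3 ≈ 88.0 + 1524.2*I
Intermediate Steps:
p = -1
R(A) = -1 - 5*√2*√A (R(A) = -1 - 5*√(A + A) = -1 - 5*√2*√A)
(R(-6)*q(-2))*(-22) = ((-1 - 5*√2*√(-6))*(-2)²)*(-22) = ((-1 - 5*√2*I*√6)*4)*(-22) = ((-1 - 10*I*√3)*4)*(-22) = (-4 - 40*I*√3)*(-22) = 88 + 880*I*√3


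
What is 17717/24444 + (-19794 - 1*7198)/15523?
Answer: -54967351/54206316 ≈ -1.0140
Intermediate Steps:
17717/24444 + (-19794 - 1*7198)/15523 = 17717*(1/24444) + (-19794 - 7198)*(1/15523) = 2531/3492 - 26992*1/15523 = 2531/3492 - 26992/15523 = -54967351/54206316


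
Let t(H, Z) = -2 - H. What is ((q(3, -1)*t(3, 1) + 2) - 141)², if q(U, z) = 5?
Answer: 26896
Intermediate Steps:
((q(3, -1)*t(3, 1) + 2) - 141)² = ((5*(-2 - 1*3) + 2) - 141)² = ((5*(-2 - 3) + 2) - 141)² = ((5*(-5) + 2) - 141)² = ((-25 + 2) - 141)² = (-23 - 141)² = (-164)² = 26896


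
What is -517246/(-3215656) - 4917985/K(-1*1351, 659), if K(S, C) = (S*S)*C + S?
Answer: 18947878130169/120869083688339 ≈ 0.15676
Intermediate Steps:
K(S, C) = S + C*S**2 (K(S, C) = S**2*C + S = C*S**2 + S = S + C*S**2)
-517246/(-3215656) - 4917985/K(-1*1351, 659) = -517246/(-3215656) - 4917985*(-1/(1351*(1 + 659*(-1*1351)))) = -517246*(-1/3215656) - 4917985*(-1/(1351*(1 + 659*(-1351)))) = 258623/1607828 - 4917985*(-1/(1351*(1 - 890309))) = 258623/1607828 - 4917985/((-1351*(-890308))) = 258623/1607828 - 4917985/1202806108 = 18947878130169/120869083688339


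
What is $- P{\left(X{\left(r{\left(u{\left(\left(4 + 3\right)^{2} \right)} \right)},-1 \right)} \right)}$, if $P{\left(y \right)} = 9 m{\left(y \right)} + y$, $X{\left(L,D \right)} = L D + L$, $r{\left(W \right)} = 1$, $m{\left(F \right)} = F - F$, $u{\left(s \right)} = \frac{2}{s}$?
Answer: $0$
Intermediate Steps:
$m{\left(F \right)} = 0$
$X{\left(L,D \right)} = L + D L$ ($X{\left(L,D \right)} = D L + L = L + D L$)
$P{\left(y \right)} = y$ ($P{\left(y \right)} = 9 \cdot 0 + y = 0 + y = y$)
$- P{\left(X{\left(r{\left(u{\left(\left(4 + 3\right)^{2} \right)} \right)},-1 \right)} \right)} = - 1 \left(1 - 1\right) = - 1 \cdot 0 = \left(-1\right) 0 = 0$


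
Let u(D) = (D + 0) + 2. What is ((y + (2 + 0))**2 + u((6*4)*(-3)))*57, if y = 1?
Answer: -3477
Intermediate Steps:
u(D) = 2 + D (u(D) = D + 2 = 2 + D)
((y + (2 + 0))**2 + u((6*4)*(-3)))*57 = ((1 + (2 + 0))**2 + (2 + (6*4)*(-3)))*57 = ((1 + 2)**2 + (2 + 24*(-3)))*57 = (3**2 + (2 - 72))*57 = (9 - 70)*57 = -61*57 = -3477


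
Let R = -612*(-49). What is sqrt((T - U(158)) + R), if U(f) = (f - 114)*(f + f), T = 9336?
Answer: 2*sqrt(6355) ≈ 159.44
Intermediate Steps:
U(f) = 2*f*(-114 + f) (U(f) = (-114 + f)*(2*f) = 2*f*(-114 + f))
R = 29988
sqrt((T - U(158)) + R) = sqrt((9336 - 2*158*(-114 + 158)) + 29988) = sqrt((9336 - 2*158*44) + 29988) = sqrt((9336 - 1*13904) + 29988) = sqrt((9336 - 13904) + 29988) = sqrt(-4568 + 29988) = sqrt(25420) = 2*sqrt(6355)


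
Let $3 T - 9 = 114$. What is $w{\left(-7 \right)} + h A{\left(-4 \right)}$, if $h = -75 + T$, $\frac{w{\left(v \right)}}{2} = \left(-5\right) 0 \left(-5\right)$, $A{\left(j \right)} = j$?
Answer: $136$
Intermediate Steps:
$T = 41$ ($T = 3 + \frac{1}{3} \cdot 114 = 3 + 38 = 41$)
$w{\left(v \right)} = 0$ ($w{\left(v \right)} = 2 \left(-5\right) 0 \left(-5\right) = 2 \cdot 0 \left(-5\right) = 2 \cdot 0 = 0$)
$h = -34$ ($h = -75 + 41 = -34$)
$w{\left(-7 \right)} + h A{\left(-4 \right)} = 0 - -136 = 0 + 136 = 136$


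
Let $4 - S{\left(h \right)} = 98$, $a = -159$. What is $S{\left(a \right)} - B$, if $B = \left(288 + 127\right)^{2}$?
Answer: $-172319$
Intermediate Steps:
$S{\left(h \right)} = -94$ ($S{\left(h \right)} = 4 - 98 = -94$)
$B = 172225$ ($B = 415^{2} = 172225$)
$S{\left(a \right)} - B = -94 - 172225 = -172319$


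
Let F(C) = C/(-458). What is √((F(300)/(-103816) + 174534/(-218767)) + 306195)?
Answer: √517654687322346183022964454987/1300234226422 ≈ 553.35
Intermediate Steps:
F(C) = -C/458 (F(C) = C*(-1/458) = -C/458)
√((F(300)/(-103816) + 174534/(-218767)) + 306195) = √((-1/458*300/(-103816) + 174534/(-218767)) + 306195) = √((-150/229*(-1/103816) + 174534*(-1/218767)) + 306195) = √((75/11886932 - 174534/218767) + 306195) = √(-2074657382163/2600468452844 + 306195) = √(796248363261186417/2600468452844) = √517654687322346183022964454987/1300234226422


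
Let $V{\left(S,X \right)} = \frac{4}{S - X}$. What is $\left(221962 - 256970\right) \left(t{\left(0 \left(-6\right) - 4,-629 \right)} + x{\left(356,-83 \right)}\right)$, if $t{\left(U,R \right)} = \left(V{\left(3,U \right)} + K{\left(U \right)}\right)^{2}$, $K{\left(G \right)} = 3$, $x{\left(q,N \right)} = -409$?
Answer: $\frac{679715328}{49} \approx 1.3872 \cdot 10^{7}$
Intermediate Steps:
$t{\left(U,R \right)} = \left(3 + \frac{4}{3 - U}\right)^{2}$ ($t{\left(U,R \right)} = \left(\frac{4}{3 - U} + 3\right)^{2} = \left(3 + \frac{4}{3 - U}\right)^{2}$)
$\left(221962 - 256970\right) \left(t{\left(0 \left(-6\right) - 4,-629 \right)} + x{\left(356,-83 \right)}\right) = \left(221962 - 256970\right) \left(\frac{\left(-13 + 3 \left(0 \left(-6\right) - 4\right)\right)^{2}}{\left(-3 + \left(0 \left(-6\right) - 4\right)\right)^{2}} - 409\right) = - 35008 \left(\frac{\left(-13 + 3 \left(0 - 4\right)\right)^{2}}{\left(-3 + \left(0 - 4\right)\right)^{2}} - 409\right) = - 35008 \left(\frac{\left(-13 + 3 \left(-4\right)\right)^{2}}{\left(-3 - 4\right)^{2}} - 409\right) = - 35008 \left(\frac{\left(-13 - 12\right)^{2}}{49} - 409\right) = - 35008 \left(\left(-25\right)^{2} \cdot \frac{1}{49} - 409\right) = - 35008 \left(625 \cdot \frac{1}{49} - 409\right) = - 35008 \left(\frac{625}{49} - 409\right) = \left(-35008\right) \left(- \frac{19416}{49}\right) = \frac{679715328}{49}$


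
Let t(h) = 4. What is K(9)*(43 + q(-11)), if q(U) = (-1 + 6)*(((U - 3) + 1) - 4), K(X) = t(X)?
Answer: -168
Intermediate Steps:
K(X) = 4
q(U) = -30 + 5*U (q(U) = 5*(((-3 + U) + 1) - 4) = 5*((-2 + U) - 4) = 5*(-6 + U) = -30 + 5*U)
K(9)*(43 + q(-11)) = 4*(43 + (-30 + 5*(-11))) = 4*(43 + (-30 - 55)) = 4*(43 - 85) = 4*(-42) = -168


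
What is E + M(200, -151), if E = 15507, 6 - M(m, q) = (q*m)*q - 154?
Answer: -4544533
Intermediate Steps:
M(m, q) = 160 - m*q² (M(m, q) = 6 - ((q*m)*q - 154) = 6 - ((m*q)*q - 154) = 6 - (m*q² - 154) = 6 - (-154 + m*q²) = 6 + (154 - m*q²) = 160 - m*q²)
E + M(200, -151) = 15507 + (160 - 1*200*(-151)²) = 15507 + (160 - 1*200*22801) = 15507 + (160 - 4560200) = 15507 - 4560040 = -4544533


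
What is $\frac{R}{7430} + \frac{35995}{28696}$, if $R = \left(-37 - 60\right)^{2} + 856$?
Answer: $\frac{56200729}{21321128} \approx 2.6359$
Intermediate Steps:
$R = 10265$ ($R = \left(-97\right)^{2} + 856 = 9409 + 856 = 10265$)
$\frac{R}{7430} + \frac{35995}{28696} = \frac{10265}{7430} + \frac{35995}{28696} = 10265 \cdot \frac{1}{7430} + 35995 \cdot \frac{1}{28696} = \frac{2053}{1486} + \frac{35995}{28696} = \frac{56200729}{21321128}$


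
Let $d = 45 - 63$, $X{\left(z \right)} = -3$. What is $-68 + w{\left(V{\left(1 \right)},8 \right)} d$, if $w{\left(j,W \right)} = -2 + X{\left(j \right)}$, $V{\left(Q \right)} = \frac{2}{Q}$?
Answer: $22$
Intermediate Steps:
$d = -18$ ($d = 45 - 63 = -18$)
$w{\left(j,W \right)} = -5$ ($w{\left(j,W \right)} = -2 - 3 = -5$)
$-68 + w{\left(V{\left(1 \right)},8 \right)} d = -68 - -90 = -68 + 90 = 22$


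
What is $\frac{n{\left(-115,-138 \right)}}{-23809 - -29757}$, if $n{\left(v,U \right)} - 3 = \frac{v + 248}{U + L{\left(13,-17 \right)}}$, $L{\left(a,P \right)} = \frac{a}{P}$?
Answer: $\frac{172}{501119} \approx 0.00034323$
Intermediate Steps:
$n{\left(v,U \right)} = 3 + \frac{248 + v}{- \frac{13}{17} + U}$ ($n{\left(v,U \right)} = 3 + \frac{v + 248}{U + \frac{13}{-17}} = 3 + \frac{248 + v}{U + 13 \left(- \frac{1}{17}\right)} = 3 + \frac{248 + v}{U - \frac{13}{17}} = 3 + \frac{248 + v}{- \frac{13}{17} + U}$)
$\frac{n{\left(-115,-138 \right)}}{-23809 - -29757} = \frac{\frac{1}{-13 + 17 \left(-138\right)} \left(4177 + 17 \left(-115\right) + 51 \left(-138\right)\right)}{-23809 - -29757} = \frac{\frac{1}{-13 - 2346} \left(4177 - 1955 - 7038\right)}{-23809 + 29757} = \frac{\frac{1}{-2359} \left(-4816\right)}{5948} = \left(- \frac{1}{2359}\right) \left(-4816\right) \frac{1}{5948} = \frac{688}{337} \cdot \frac{1}{5948} = \frac{172}{501119}$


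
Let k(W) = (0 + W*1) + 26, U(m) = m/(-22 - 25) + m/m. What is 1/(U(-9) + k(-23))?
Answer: 47/197 ≈ 0.23858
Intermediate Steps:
U(m) = 1 - m/47 (U(m) = m/(-47) + 1 = m*(-1/47) + 1 = -m/47 + 1 = 1 - m/47)
k(W) = 26 + W (k(W) = (0 + W) + 26 = W + 26 = 26 + W)
1/(U(-9) + k(-23)) = 1/((1 - 1/47*(-9)) + (26 - 23)) = 1/((1 + 9/47) + 3) = 1/(56/47 + 3) = 1/(197/47) = 47/197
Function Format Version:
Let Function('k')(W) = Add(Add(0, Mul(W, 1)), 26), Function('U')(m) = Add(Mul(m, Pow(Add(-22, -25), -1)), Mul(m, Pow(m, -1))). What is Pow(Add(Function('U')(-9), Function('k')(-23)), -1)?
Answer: Rational(47, 197) ≈ 0.23858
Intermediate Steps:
Function('U')(m) = Add(1, Mul(Rational(-1, 47), m)) (Function('U')(m) = Add(Mul(m, Pow(-47, -1)), 1) = Add(Mul(m, Rational(-1, 47)), 1) = Add(Mul(Rational(-1, 47), m), 1) = Add(1, Mul(Rational(-1, 47), m)))
Function('k')(W) = Add(26, W) (Function('k')(W) = Add(Add(0, W), 26) = Add(W, 26) = Add(26, W))
Pow(Add(Function('U')(-9), Function('k')(-23)), -1) = Pow(Add(Add(1, Mul(Rational(-1, 47), -9)), Add(26, -23)), -1) = Pow(Add(Add(1, Rational(9, 47)), 3), -1) = Pow(Add(Rational(56, 47), 3), -1) = Pow(Rational(197, 47), -1) = Rational(47, 197)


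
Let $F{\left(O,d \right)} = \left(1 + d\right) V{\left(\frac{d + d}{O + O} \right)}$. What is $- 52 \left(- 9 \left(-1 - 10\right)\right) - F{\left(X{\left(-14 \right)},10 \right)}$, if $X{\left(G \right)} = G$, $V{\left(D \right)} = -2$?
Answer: $-5126$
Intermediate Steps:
$F{\left(O,d \right)} = -2 - 2 d$ ($F{\left(O,d \right)} = \left(1 + d\right) \left(-2\right) = -2 - 2 d$)
$- 52 \left(- 9 \left(-1 - 10\right)\right) - F{\left(X{\left(-14 \right)},10 \right)} = - 52 \left(- 9 \left(-1 - 10\right)\right) - \left(-2 - 20\right) = - 52 \left(\left(-9\right) \left(-11\right)\right) - \left(-2 - 20\right) = \left(-52\right) 99 - -22 = -5148 + 22 = -5126$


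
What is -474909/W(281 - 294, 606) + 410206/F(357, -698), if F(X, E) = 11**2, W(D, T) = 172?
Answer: 13091443/20812 ≈ 629.03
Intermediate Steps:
F(X, E) = 121
-474909/W(281 - 294, 606) + 410206/F(357, -698) = -474909/172 + 410206/121 = 13091443/20812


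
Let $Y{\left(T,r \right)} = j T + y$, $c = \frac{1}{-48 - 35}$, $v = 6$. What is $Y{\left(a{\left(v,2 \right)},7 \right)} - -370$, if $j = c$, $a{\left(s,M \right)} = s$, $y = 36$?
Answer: $\frac{33692}{83} \approx 405.93$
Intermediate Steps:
$c = - \frac{1}{83}$ ($c = \frac{1}{-83} = - \frac{1}{83} \approx -0.012048$)
$j = - \frac{1}{83} \approx -0.012048$
$Y{\left(T,r \right)} = 36 - \frac{T}{83}$ ($Y{\left(T,r \right)} = - \frac{T}{83} + 36 = 36 - \frac{T}{83}$)
$Y{\left(a{\left(v,2 \right)},7 \right)} - -370 = \left(36 - \frac{6}{83}\right) - -370 = \left(36 - \frac{6}{83}\right) + 370 = \frac{2982}{83} + 370 = \frac{33692}{83}$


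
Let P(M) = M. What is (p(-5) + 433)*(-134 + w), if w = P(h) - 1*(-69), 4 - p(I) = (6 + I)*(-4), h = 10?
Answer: -24255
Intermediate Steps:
p(I) = 28 + 4*I (p(I) = 4 - (6 + I)*(-4) = 4 - (-24 - 4*I) = 4 + (24 + 4*I) = 28 + 4*I)
w = 79 (w = 10 - 1*(-69) = 10 + 69 = 79)
(p(-5) + 433)*(-134 + w) = ((28 + 4*(-5)) + 433)*(-134 + 79) = ((28 - 20) + 433)*(-55) = (8 + 433)*(-55) = 441*(-55) = -24255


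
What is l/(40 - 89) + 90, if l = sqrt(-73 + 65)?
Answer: 90 - 2*I*sqrt(2)/49 ≈ 90.0 - 0.057723*I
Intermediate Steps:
l = 2*I*sqrt(2) (l = sqrt(-8) = 2*I*sqrt(2) ≈ 2.8284*I)
l/(40 - 89) + 90 = (2*I*sqrt(2))/(40 - 89) + 90 = (2*I*sqrt(2))/(-49) + 90 = -2*I*sqrt(2)/49 + 90 = 90 - 2*I*sqrt(2)/49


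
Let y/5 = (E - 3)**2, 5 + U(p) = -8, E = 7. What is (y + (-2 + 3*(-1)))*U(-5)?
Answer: -975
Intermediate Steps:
U(p) = -13 (U(p) = -5 - 8 = -13)
y = 80 (y = 5*(7 - 3)**2 = 5*4**2 = 5*16 = 80)
(y + (-2 + 3*(-1)))*U(-5) = (80 + (-2 + 3*(-1)))*(-13) = (80 + (-2 - 3))*(-13) = (80 - 5)*(-13) = 75*(-13) = -975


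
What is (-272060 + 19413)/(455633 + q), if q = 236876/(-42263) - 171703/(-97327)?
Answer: -1039220737409647/1874153546232070 ≈ -0.55450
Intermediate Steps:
q = -15797746563/4113331001 (q = 236876*(-1/42263) - 171703*(-1/97327) = -236876/42263 + 171703/97327 = -15797746563/4113331001 ≈ -3.8406)
(-272060 + 19413)/(455633 + q) = (-272060 + 19413)/(455633 - 15797746563/4113331001) = -252647/1874153546232070/4113331001 = -252647*4113331001/1874153546232070 = -1039220737409647/1874153546232070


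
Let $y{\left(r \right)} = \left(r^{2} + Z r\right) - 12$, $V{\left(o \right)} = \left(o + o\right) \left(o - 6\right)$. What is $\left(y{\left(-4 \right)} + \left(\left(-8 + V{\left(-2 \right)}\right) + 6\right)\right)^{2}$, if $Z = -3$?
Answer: $2116$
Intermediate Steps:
$V{\left(o \right)} = 2 o \left(-6 + o\right)$
$y{\left(r \right)} = -12 + r^{2} - 3 r$ ($y{\left(r \right)} = \left(r^{2} - 3 r\right) - 12 = -12 + r^{2} - 3 r$)
$\left(y{\left(-4 \right)} + \left(\left(-8 + V{\left(-2 \right)}\right) + 6\right)\right)^{2} = \left(\left(-12 + \left(-4\right)^{2} - -12\right) - \left(2 + 4 \left(-6 - 2\right)\right)\right)^{2} = \left(\left(-12 + 16 + 12\right) + \left(\left(-8 + 2 \left(-2\right) \left(-8\right)\right) + 6\right)\right)^{2} = \left(16 + \left(\left(-8 + 32\right) + 6\right)\right)^{2} = \left(16 + \left(24 + 6\right)\right)^{2} = \left(16 + 30\right)^{2} = 46^{2} = 2116$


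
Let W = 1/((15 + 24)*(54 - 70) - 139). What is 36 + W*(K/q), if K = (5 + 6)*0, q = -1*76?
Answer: 36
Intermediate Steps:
q = -76
K = 0 (K = 11*0 = 0)
W = -1/763 (W = 1/(39*(-16) - 139) = 1/(-624 - 139) = 1/(-763) = -1/763 ≈ -0.0013106)
36 + W*(K/q) = 36 - 0/(-76) = 36 - 0*(-1)/76 = 36 - 1/763*0 = 36 + 0 = 36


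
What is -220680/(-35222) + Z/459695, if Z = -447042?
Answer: 42849889638/8095688645 ≈ 5.2929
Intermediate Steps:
-220680/(-35222) + Z/459695 = -220680/(-35222) - 447042/459695 = -220680*(-1/35222) - 447042*1/459695 = 110340/17611 - 447042/459695 = 42849889638/8095688645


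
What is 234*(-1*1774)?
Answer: -415116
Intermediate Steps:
234*(-1*1774) = 234*(-1774) = -415116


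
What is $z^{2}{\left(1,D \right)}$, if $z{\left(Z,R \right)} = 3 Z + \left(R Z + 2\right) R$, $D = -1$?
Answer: $4$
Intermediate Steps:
$z{\left(Z,R \right)} = 3 Z + R \left(2 + R Z\right)$ ($z{\left(Z,R \right)} = 3 Z + \left(2 + R Z\right) R = 3 Z + R \left(2 + R Z\right)$)
$z^{2}{\left(1,D \right)} = \left(2 \left(-1\right) + 3 \cdot 1 + 1 \left(-1\right)^{2}\right)^{2} = \left(-2 + 3 + 1 \cdot 1\right)^{2} = \left(-2 + 3 + 1\right)^{2} = 2^{2} = 4$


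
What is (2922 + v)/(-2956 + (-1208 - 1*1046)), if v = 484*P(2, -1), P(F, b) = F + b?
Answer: -1703/2605 ≈ -0.65374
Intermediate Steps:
v = 484 (v = 484*(2 - 1) = 484*1 = 484)
(2922 + v)/(-2956 + (-1208 - 1*1046)) = (2922 + 484)/(-2956 + (-1208 - 1*1046)) = 3406/(-2956 + (-1208 - 1046)) = 3406/(-2956 - 2254) = 3406/(-5210) = 3406*(-1/5210) = -1703/2605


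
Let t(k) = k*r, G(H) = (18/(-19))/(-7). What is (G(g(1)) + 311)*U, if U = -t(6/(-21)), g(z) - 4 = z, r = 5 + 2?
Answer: 82762/133 ≈ 622.27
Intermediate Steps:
r = 7
g(z) = 4 + z
G(H) = 18/133 (G(H) = (18*(-1/19))*(-⅐) = -18/19*(-⅐) = 18/133)
t(k) = 7*k (t(k) = k*7 = 7*k)
U = 2 (U = -7*6/(-21) = -7*6*(-1/21) = -7*(-2)/7 = -1*(-2) = 2)
(G(g(1)) + 311)*U = (18/133 + 311)*2 = (41381/133)*2 = 82762/133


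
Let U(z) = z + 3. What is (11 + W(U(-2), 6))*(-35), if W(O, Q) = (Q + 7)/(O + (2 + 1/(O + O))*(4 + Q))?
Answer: -805/2 ≈ -402.50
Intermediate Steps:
U(z) = 3 + z
W(O, Q) = (7 + Q)/(O + (2 + 1/(2*O))*(4 + Q))
(11 + W(U(-2), 6))*(-35) = (11 + 2*(3 - 2)*(7 + 6)/(4 + 6 + 2*(3 - 2)² + 16*(3 - 2) + 4*(3 - 2)*6))*(-35) = (11 + 2*1*13/(4 + 6 + 2*1² + 16*1 + 4*1*6))*(-35) = (11 + 2*1*13/(4 + 6 + 2*1 + 16 + 24))*(-35) = (11 + 2*1*13/(4 + 6 + 2 + 16 + 24))*(-35) = (11 + 2*1*13/52)*(-35) = (11 + 2*1*(1/52)*13)*(-35) = (11 + ½)*(-35) = (23/2)*(-35) = -805/2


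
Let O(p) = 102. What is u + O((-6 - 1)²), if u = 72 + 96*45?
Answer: 4494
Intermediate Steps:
u = 4392 (u = 72 + 4320 = 4392)
u + O((-6 - 1)²) = 4392 + 102 = 4494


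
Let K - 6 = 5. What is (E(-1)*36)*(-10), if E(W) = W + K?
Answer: -3600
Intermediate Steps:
K = 11 (K = 6 + 5 = 11)
E(W) = 11 + W (E(W) = W + 11 = 11 + W)
(E(-1)*36)*(-10) = ((11 - 1)*36)*(-10) = (10*36)*(-10) = 360*(-10) = -3600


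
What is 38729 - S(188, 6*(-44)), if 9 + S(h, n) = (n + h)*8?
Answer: 39346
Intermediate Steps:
S(h, n) = -9 + 8*h + 8*n (S(h, n) = -9 + (n + h)*8 = -9 + (h + n)*8 = -9 + (8*h + 8*n) = -9 + 8*h + 8*n)
38729 - S(188, 6*(-44)) = 38729 - (-9 + 8*188 + 8*(6*(-44))) = 38729 - (-9 + 1504 + 8*(-264)) = 38729 - (-9 + 1504 - 2112) = 38729 - 1*(-617) = 38729 + 617 = 39346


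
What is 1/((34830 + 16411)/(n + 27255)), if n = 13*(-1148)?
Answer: 12331/51241 ≈ 0.24065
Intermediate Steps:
n = -14924
1/((34830 + 16411)/(n + 27255)) = 1/((34830 + 16411)/(-14924 + 27255)) = 1/(51241/12331) = 12331/51241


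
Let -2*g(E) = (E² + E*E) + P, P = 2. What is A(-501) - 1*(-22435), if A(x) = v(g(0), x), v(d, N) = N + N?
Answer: 21433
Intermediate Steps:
g(E) = -1 - E² (g(E) = -((E² + E*E) + 2)/2 = -((E² + E²) + 2)/2 = -(2*E² + 2)/2 = -(2 + 2*E²)/2 = -1 - E²)
v(d, N) = 2*N
A(x) = 2*x
A(-501) - 1*(-22435) = 2*(-501) - 1*(-22435) = -1002 + 22435 = 21433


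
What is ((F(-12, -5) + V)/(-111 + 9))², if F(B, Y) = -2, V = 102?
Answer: 2500/2601 ≈ 0.96117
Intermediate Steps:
((F(-12, -5) + V)/(-111 + 9))² = ((-2 + 102)/(-111 + 9))² = (100/(-102))² = (100*(-1/102))² = (-50/51)² = 2500/2601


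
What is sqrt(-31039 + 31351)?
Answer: 2*sqrt(78) ≈ 17.664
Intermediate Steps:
sqrt(-31039 + 31351) = sqrt(312) = 2*sqrt(78)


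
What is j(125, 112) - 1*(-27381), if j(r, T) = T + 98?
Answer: 27591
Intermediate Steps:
j(r, T) = 98 + T
j(125, 112) - 1*(-27381) = (98 + 112) - 1*(-27381) = 210 + 27381 = 27591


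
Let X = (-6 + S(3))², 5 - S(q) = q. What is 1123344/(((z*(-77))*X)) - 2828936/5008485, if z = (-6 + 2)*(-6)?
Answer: -118956199031/3085226760 ≈ -38.557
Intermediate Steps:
S(q) = 5 - q
X = 16 (X = (-6 + (5 - 1*3))² = (-6 + (5 - 3))² = (-6 + 2)² = (-4)² = 16)
z = 24 (z = -4*(-6) = 24)
1123344/(((z*(-77))*X)) - 2828936/5008485 = 1123344/(((24*(-77))*16)) - 2828936/5008485 = 1123344/((-1848*16)) - 2828936*1/5008485 = 1123344/(-29568) - 2828936/5008485 = 1123344*(-1/29568) - 2828936/5008485 = -23403/616 - 2828936/5008485 = -118956199031/3085226760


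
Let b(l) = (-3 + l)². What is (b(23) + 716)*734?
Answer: 819144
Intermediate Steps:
(b(23) + 716)*734 = ((-3 + 23)² + 716)*734 = (20² + 716)*734 = (400 + 716)*734 = 1116*734 = 819144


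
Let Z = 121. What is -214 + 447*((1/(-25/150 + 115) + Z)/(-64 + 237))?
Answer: 11760467/119197 ≈ 98.664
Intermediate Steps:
-214 + 447*((1/(-25/150 + 115) + Z)/(-64 + 237)) = -214 + 447*((1/(-25/150 + 115) + 121)/(-64 + 237)) = -214 + 447*((1/(-25*1/150 + 115) + 121)/173) = -214 + 447*((1/(-1/6 + 115) + 121)*(1/173)) = -214 + 447*((1/(689/6) + 121)*(1/173)) = -214 + 447*((6/689 + 121)*(1/173)) = -214 + 447*((83375/689)*(1/173)) = -214 + 447*(83375/119197) = -214 + 37268625/119197 = 11760467/119197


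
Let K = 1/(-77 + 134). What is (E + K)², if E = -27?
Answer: 2365444/3249 ≈ 728.05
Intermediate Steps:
K = 1/57 ≈ 0.017544
(E + K)² = (-27 + 1/57)² = (-1538/57)² = 2365444/3249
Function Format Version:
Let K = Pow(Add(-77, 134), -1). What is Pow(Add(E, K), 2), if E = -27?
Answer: Rational(2365444, 3249) ≈ 728.05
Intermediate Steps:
K = Rational(1, 57) (K = Pow(57, -1) = Rational(1, 57) ≈ 0.017544)
Pow(Add(E, K), 2) = Pow(Add(-27, Rational(1, 57)), 2) = Pow(Rational(-1538, 57), 2) = Rational(2365444, 3249)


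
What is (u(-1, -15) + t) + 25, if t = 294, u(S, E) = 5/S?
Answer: 314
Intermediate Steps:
(u(-1, -15) + t) + 25 = (5/(-1) + 294) + 25 = (5*(-1) + 294) + 25 = (-5 + 294) + 25 = 289 + 25 = 314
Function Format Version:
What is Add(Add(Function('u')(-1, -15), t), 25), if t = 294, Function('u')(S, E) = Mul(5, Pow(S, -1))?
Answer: 314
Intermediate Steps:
Add(Add(Function('u')(-1, -15), t), 25) = Add(Add(Mul(5, Pow(-1, -1)), 294), 25) = Add(Add(Mul(5, -1), 294), 25) = Add(Add(-5, 294), 25) = Add(289, 25) = 314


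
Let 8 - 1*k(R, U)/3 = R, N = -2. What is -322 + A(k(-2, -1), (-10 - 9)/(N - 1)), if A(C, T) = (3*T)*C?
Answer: 248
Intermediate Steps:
k(R, U) = 24 - 3*R
A(C, T) = 3*C*T
-322 + A(k(-2, -1), (-10 - 9)/(N - 1)) = -322 + 3*(24 - 3*(-2))*((-10 - 9)/(-2 - 1)) = -322 + 3*(24 + 6)*(-19/(-3)) = -322 + 3*30*(-19*(-⅓)) = -322 + 3*30*(19/3) = -322 + 570 = 248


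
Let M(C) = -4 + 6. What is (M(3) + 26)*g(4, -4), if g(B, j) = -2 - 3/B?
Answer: -77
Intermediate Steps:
g(B, j) = -2 - 3/B
M(C) = 2
(M(3) + 26)*g(4, -4) = (2 + 26)*(-2 - 3/4) = 28*(-2 - 3*¼) = 28*(-2 - ¾) = 28*(-11/4) = -77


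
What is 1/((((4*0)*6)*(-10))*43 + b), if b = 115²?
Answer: 1/13225 ≈ 7.5614e-5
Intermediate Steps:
b = 13225
1/((((4*0)*6)*(-10))*43 + b) = 1/((((4*0)*6)*(-10))*43 + 13225) = 1/(((0*6)*(-10))*43 + 13225) = 1/((0*(-10))*43 + 13225) = 1/(0*43 + 13225) = 1/(0 + 13225) = 1/13225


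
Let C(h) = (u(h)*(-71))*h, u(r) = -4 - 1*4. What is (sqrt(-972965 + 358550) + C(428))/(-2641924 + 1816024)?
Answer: -60776/206475 - I*sqrt(614415)/825900 ≈ -0.29435 - 0.00094908*I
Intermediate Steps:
u(r) = -8 (u(r) = -4 - 4 = -8)
C(h) = 568*h (C(h) = (-8*(-71))*h = 568*h)
(sqrt(-972965 + 358550) + C(428))/(-2641924 + 1816024) = (sqrt(-972965 + 358550) + 568*428)/(-2641924 + 1816024) = (sqrt(-614415) + 243104)/(-825900) = (I*sqrt(614415) + 243104)*(-1/825900) = (243104 + I*sqrt(614415))*(-1/825900) = -60776/206475 - I*sqrt(614415)/825900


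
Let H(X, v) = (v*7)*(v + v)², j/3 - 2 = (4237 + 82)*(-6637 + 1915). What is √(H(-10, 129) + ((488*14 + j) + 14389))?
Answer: I*√1054435 ≈ 1026.9*I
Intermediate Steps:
j = -61182948 (j = 6 + 3*((4237 + 82)*(-6637 + 1915)) = 6 + 3*(4319*(-4722)) = 6 + 3*(-20394318) = 6 - 61182954 = -61182948)
H(X, v) = 28*v³ (H(X, v) = (7*v)*(2*v)² = (7*v)*(4*v²) = 28*v³)
√(H(-10, 129) + ((488*14 + j) + 14389)) = √(28*129³ + ((488*14 - 61182948) + 14389)) = √(28*2146689 + ((6832 - 61182948) + 14389)) = √(60107292 + (-61176116 + 14389)) = √(60107292 - 61161727) = √(-1054435) = I*√1054435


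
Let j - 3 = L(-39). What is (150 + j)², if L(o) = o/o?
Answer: 23716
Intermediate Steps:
L(o) = 1
j = 4 (j = 3 + 1 = 4)
(150 + j)² = (150 + 4)² = 154² = 23716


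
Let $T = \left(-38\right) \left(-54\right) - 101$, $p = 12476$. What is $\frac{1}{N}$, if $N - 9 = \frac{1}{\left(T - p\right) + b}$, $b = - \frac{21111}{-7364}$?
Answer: $\frac{77484989}{697357537} \approx 0.11111$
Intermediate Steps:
$b = \frac{21111}{7364}$ ($b = \left(-21111\right) \left(- \frac{1}{7364}\right) = \frac{21111}{7364} \approx 2.8668$)
$T = 1951$ ($T = 2052 - 101 = 1951$)
$N = \frac{697357537}{77484989}$ ($N = 9 + \frac{1}{\left(1951 - 12476\right) + \frac{21111}{7364}} = 9 + \frac{1}{-10525 + \frac{21111}{7364}} = 9 + \frac{1}{- \frac{77484989}{7364}} = 9 - \frac{7364}{77484989} = \frac{697357537}{77484989} \approx 8.9999$)
$\frac{1}{N} = \frac{1}{\frac{697357537}{77484989}} = \frac{77484989}{697357537}$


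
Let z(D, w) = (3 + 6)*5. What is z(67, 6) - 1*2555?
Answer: -2510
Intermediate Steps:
z(D, w) = 45 (z(D, w) = 9*5 = 45)
z(67, 6) - 1*2555 = 45 - 1*2555 = 45 - 2555 = -2510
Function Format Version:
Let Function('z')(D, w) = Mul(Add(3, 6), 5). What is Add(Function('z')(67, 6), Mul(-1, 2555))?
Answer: -2510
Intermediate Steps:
Function('z')(D, w) = 45 (Function('z')(D, w) = Mul(9, 5) = 45)
Add(Function('z')(67, 6), Mul(-1, 2555)) = Add(45, Mul(-1, 2555)) = Add(45, -2555) = -2510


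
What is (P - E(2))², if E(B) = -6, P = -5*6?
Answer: 576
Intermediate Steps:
P = -30
(P - E(2))² = (-30 - 1*(-6))² = (-30 + 6)² = (-24)² = 576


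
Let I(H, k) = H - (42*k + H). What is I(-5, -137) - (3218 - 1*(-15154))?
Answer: -12618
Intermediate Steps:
I(H, k) = -42*k (I(H, k) = H - (H + 42*k) = H + (-H - 42*k) = -42*k)
I(-5, -137) - (3218 - 1*(-15154)) = -42*(-137) - (3218 - 1*(-15154)) = 5754 - (3218 + 15154) = 5754 - 1*18372 = 5754 - 18372 = -12618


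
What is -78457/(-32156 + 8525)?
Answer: 78457/23631 ≈ 3.3201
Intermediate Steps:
-78457/(-32156 + 8525) = -78457/(-23631) = -78457*(-1/23631) = 78457/23631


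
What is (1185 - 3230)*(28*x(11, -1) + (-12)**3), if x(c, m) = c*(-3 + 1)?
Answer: 4793480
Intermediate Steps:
x(c, m) = -2*c (x(c, m) = c*(-2) = -2*c)
(1185 - 3230)*(28*x(11, -1) + (-12)**3) = (1185 - 3230)*(28*(-2*11) + (-12)**3) = -2045*(28*(-22) - 1728) = -2045*(-616 - 1728) = -2045*(-2344) = 4793480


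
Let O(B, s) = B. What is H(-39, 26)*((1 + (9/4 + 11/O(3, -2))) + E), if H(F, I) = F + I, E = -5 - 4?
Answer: 325/12 ≈ 27.083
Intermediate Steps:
E = -9
H(-39, 26)*((1 + (9/4 + 11/O(3, -2))) + E) = (-39 + 26)*((1 + (9/4 + 11/3)) - 9) = -13*((1 + (9*(¼) + 11*(⅓))) - 9) = -13*((1 + (9/4 + 11/3)) - 9) = -13*((1 + 71/12) - 9) = -13*(83/12 - 9) = -13*(-25/12) = 325/12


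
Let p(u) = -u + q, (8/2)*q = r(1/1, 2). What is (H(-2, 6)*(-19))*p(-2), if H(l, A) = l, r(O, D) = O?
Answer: 171/2 ≈ 85.500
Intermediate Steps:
q = ¼ (q = (¼)/1 = (¼)*1 = ¼ ≈ 0.25000)
p(u) = ¼ - u (p(u) = -u + ¼ = ¼ - u)
(H(-2, 6)*(-19))*p(-2) = (-2*(-19))*(¼ - 1*(-2)) = 38*(¼ + 2) = 38*(9/4) = 171/2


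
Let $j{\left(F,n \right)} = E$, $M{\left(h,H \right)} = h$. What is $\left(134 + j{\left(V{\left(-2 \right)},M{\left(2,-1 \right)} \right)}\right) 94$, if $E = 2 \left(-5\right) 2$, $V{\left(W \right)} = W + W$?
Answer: $10716$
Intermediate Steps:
$V{\left(W \right)} = 2 W$
$E = -20$ ($E = \left(-10\right) 2 = -20$)
$j{\left(F,n \right)} = -20$
$\left(134 + j{\left(V{\left(-2 \right)},M{\left(2,-1 \right)} \right)}\right) 94 = \left(134 - 20\right) 94 = 114 \cdot 94 = 10716$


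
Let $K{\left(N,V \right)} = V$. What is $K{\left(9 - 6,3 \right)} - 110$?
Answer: $-107$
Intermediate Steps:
$K{\left(9 - 6,3 \right)} - 110 = 3 - 110 = -107$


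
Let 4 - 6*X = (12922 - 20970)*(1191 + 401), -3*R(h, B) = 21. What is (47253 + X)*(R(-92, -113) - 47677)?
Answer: -312233353796/3 ≈ -1.0408e+11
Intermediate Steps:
R(h, B) = -7 (R(h, B) = -⅓*21 = -7)
X = 6406210/3 (X = ⅔ - (12922 - 20970)*(1191 + 401)/6 = ⅔ - (-4024)*1592/3 = ⅔ - ⅙*(-12812416) = ⅔ + 6406208/3 = 6406210/3 ≈ 2.1354e+6)
(47253 + X)*(R(-92, -113) - 47677) = (47253 + 6406210/3)*(-7 - 47677) = (6547969/3)*(-47684) = -312233353796/3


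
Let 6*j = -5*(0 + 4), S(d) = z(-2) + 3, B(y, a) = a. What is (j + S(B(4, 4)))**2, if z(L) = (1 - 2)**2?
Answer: 4/9 ≈ 0.44444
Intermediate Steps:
z(L) = 1 (z(L) = (-1)**2 = 1)
S(d) = 4 (S(d) = 1 + 3 = 4)
j = -10/3 (j = (-5*(0 + 4))/6 = (-5*4)/6 = (1/6)*(-20) = -10/3 ≈ -3.3333)
(j + S(B(4, 4)))**2 = (-10/3 + 4)**2 = (2/3)**2 = 4/9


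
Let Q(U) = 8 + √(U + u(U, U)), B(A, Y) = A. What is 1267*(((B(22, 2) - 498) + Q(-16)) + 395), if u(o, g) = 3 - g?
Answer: -92491 + 1267*√3 ≈ -90297.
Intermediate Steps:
Q(U) = 8 + √3 (Q(U) = 8 + √(U + (3 - U)) = 8 + √3)
1267*(((B(22, 2) - 498) + Q(-16)) + 395) = 1267*(((22 - 498) + (8 + √3)) + 395) = 1267*((-476 + (8 + √3)) + 395) = 1267*((-468 + √3) + 395) = 1267*(-73 + √3) = -92491 + 1267*√3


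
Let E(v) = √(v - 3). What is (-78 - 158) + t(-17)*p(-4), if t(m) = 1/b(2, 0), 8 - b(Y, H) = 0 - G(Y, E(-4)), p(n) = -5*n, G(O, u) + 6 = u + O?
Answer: 4*(-59*√7 + 231*I)/(√7 - 4*I) ≈ -232.52 - 2.3007*I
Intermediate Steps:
E(v) = √(-3 + v)
G(O, u) = -6 + O + u (G(O, u) = -6 + (u + O) = -6 + (O + u) = -6 + O + u)
b(Y, H) = 2 + Y + I*√7 (b(Y, H) = 8 - (0 - (-6 + Y + √(-3 - 4))) = 8 - (0 - (-6 + Y + √(-7))) = 8 - (0 - (-6 + Y + I*√7)) = 8 - (0 + (6 - Y - I*√7)) = 8 - (6 - Y - I*√7) = 8 + (-6 + Y + I*√7) = 2 + Y + I*√7)
t(m) = 1/(4 + I*√7) (t(m) = 1/(2 + 2 + I*√7) = 1/(4 + I*√7))
(-78 - 158) + t(-17)*p(-4) = (-78 - 158) + (4/23 - I*√7/23)*(-5*(-4)) = -236 + (4/23 - I*√7/23)*20 = -236 + (80/23 - 20*I*√7/23) = -5348/23 - 20*I*√7/23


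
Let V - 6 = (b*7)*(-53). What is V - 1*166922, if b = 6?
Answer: -169142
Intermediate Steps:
V = -2220 (V = 6 + (6*7)*(-53) = 6 + 42*(-53) = 6 - 2226 = -2220)
V - 1*166922 = -2220 - 1*166922 = -2220 - 166922 = -169142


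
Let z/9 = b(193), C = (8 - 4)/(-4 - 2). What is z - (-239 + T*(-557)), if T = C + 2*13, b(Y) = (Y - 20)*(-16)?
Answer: -31687/3 ≈ -10562.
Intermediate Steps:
b(Y) = 320 - 16*Y (b(Y) = (-20 + Y)*(-16) = 320 - 16*Y)
C = -⅔ (C = 4/(-6) = 4*(-⅙) = -⅔ ≈ -0.66667)
T = 76/3 (T = -⅔ + 2*13 = -⅔ + 26 = 76/3 ≈ 25.333)
z = -24912 (z = 9*(320 - 16*193) = 9*(320 - 3088) = 9*(-2768) = -24912)
z - (-239 + T*(-557)) = -24912 - (-239 + (76/3)*(-557)) = -24912 - (-239 - 42332/3) = -24912 - 1*(-43049/3) = -24912 + 43049/3 = -31687/3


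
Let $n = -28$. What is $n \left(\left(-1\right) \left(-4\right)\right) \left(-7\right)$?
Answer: $784$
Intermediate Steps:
$n \left(\left(-1\right) \left(-4\right)\right) \left(-7\right) = - 28 \left(\left(-1\right) \left(-4\right)\right) \left(-7\right) = \left(-28\right) 4 \left(-7\right) = \left(-112\right) \left(-7\right) = 784$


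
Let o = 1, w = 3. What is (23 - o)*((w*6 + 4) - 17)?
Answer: 110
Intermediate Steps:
(23 - o)*((w*6 + 4) - 17) = (23 - 1*1)*((3*6 + 4) - 17) = (23 - 1)*((18 + 4) - 17) = 22*(22 - 17) = 22*5 = 110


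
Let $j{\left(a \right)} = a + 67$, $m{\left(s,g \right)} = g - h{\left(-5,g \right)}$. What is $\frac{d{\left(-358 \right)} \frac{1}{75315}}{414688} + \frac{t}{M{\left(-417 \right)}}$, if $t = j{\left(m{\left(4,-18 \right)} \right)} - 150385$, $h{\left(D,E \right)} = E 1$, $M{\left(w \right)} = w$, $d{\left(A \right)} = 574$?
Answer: $\frac{782460976056053}{2170639757040} \approx 360.47$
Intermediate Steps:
$h{\left(D,E \right)} = E$
$m{\left(s,g \right)} = 0$ ($m{\left(s,g \right)} = g - g = 0$)
$j{\left(a \right)} = 67 + a$
$t = -150318$ ($t = \left(67 + 0\right) - 150385 = 67 - 150385 = -150318$)
$\frac{d{\left(-358 \right)} \frac{1}{75315}}{414688} + \frac{t}{M{\left(-417 \right)}} = \frac{574 \cdot \frac{1}{75315}}{414688} - \frac{150318}{-417} = 574 \cdot \frac{1}{75315} \cdot \frac{1}{414688} - - \frac{50106}{139} = \frac{574}{75315} \cdot \frac{1}{414688} + \frac{50106}{139} = \frac{287}{15616113360} + \frac{50106}{139} = \frac{782460976056053}{2170639757040}$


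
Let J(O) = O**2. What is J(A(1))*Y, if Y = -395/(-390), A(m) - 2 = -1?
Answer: 79/78 ≈ 1.0128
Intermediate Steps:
A(m) = 1 (A(m) = 2 - 1 = 1)
Y = 79/78 (Y = -395*(-1/390) = 79/78 ≈ 1.0128)
J(A(1))*Y = 1**2*(79/78) = 1*(79/78) = 79/78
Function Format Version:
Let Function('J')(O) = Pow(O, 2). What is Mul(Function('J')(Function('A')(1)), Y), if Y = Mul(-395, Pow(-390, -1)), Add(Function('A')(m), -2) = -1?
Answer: Rational(79, 78) ≈ 1.0128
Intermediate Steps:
Function('A')(m) = 1 (Function('A')(m) = Add(2, -1) = 1)
Y = Rational(79, 78) (Y = Mul(-395, Rational(-1, 390)) = Rational(79, 78) ≈ 1.0128)
Mul(Function('J')(Function('A')(1)), Y) = Mul(Pow(1, 2), Rational(79, 78)) = Mul(1, Rational(79, 78)) = Rational(79, 78)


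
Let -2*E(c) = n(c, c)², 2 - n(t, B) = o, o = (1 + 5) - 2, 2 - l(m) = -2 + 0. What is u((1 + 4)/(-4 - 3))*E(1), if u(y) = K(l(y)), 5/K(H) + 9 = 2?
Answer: 10/7 ≈ 1.4286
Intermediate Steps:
l(m) = 4 (l(m) = 2 - (-2 + 0) = 2 - 1*(-2) = 2 + 2 = 4)
o = 4 (o = 6 - 2 = 4)
K(H) = -5/7 (K(H) = 5/(-9 + 2) = 5/(-7) = 5*(-⅐) = -5/7)
u(y) = -5/7
n(t, B) = -2 (n(t, B) = 2 - 1*4 = 2 - 4 = -2)
E(c) = -2 (E(c) = -½*(-2)² = -½*4 = -2)
u((1 + 4)/(-4 - 3))*E(1) = -5/7*(-2) = 10/7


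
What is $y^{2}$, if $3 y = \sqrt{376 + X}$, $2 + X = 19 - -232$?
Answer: $\frac{625}{9} \approx 69.444$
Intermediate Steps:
$X = 249$ ($X = -2 + \left(19 - -232\right) = -2 + \left(19 + 232\right) = -2 + 251 = 249$)
$y = \frac{25}{3}$ ($y = \frac{\sqrt{376 + 249}}{3} = \frac{\sqrt{625}}{3} = \frac{1}{3} \cdot 25 = \frac{25}{3} \approx 8.3333$)
$y^{2} = \left(\frac{25}{3}\right)^{2} = \frac{625}{9}$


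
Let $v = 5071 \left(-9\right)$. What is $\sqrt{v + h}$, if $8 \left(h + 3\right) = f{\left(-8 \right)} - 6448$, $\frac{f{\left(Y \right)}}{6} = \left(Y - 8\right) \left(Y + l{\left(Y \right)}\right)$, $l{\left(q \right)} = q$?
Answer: $28 i \sqrt{59} \approx 215.07 i$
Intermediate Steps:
$f{\left(Y \right)} = 12 Y \left(-8 + Y\right)$ ($f{\left(Y \right)} = 6 \left(Y - 8\right) \left(Y + Y\right) = 6 \left(-8 + Y\right) 2 Y = 6 \cdot 2 Y \left(-8 + Y\right) = 12 Y \left(-8 + Y\right)$)
$v = -45639$
$h = -617$ ($h = -3 + \frac{12 \left(-8\right) \left(-8 - 8\right) - 6448}{8} = -3 + \frac{12 \left(-8\right) \left(-16\right) - 6448}{8} = -3 + \frac{1536 - 6448}{8} = -3 + \frac{1}{8} \left(-4912\right) = -3 - 614 = -617$)
$\sqrt{v + h} = \sqrt{-45639 - 617} = \sqrt{-46256} = 28 i \sqrt{59}$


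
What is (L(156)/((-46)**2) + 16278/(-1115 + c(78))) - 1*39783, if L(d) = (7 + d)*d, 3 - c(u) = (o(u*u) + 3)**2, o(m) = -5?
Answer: -3914661277/98394 ≈ -39786.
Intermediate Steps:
c(u) = -1 (c(u) = 3 - (-5 + 3)**2 = 3 - 1*(-2)**2 = 3 - 1*4 = 3 - 4 = -1)
L(d) = d*(7 + d)
(L(156)/((-46)**2) + 16278/(-1115 + c(78))) - 1*39783 = ((156*(7 + 156))/((-46)**2) + 16278/(-1115 - 1)) - 1*39783 = ((156*163)/2116 + 16278/(-1116)) - 39783 = (25428*(1/2116) + 16278*(-1/1116)) - 39783 = (6357/529 - 2713/186) - 39783 = -252775/98394 - 39783 = -3914661277/98394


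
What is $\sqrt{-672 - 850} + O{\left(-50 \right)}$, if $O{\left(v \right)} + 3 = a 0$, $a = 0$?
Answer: $-3 + i \sqrt{1522} \approx -3.0 + 39.013 i$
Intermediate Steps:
$O{\left(v \right)} = -3$ ($O{\left(v \right)} = -3 + 0 \cdot 0 = -3 + 0 = -3$)
$\sqrt{-672 - 850} + O{\left(-50 \right)} = \sqrt{-672 - 850} - 3 = \sqrt{-1522} - 3 = i \sqrt{1522} - 3 = -3 + i \sqrt{1522}$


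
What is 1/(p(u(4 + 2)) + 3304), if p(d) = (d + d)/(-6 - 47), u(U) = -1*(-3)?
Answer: 53/175106 ≈ 0.00030267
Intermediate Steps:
u(U) = 3
p(d) = -2*d/53 (p(d) = (2*d)/(-53) = (2*d)*(-1/53) = -2*d/53)
1/(p(u(4 + 2)) + 3304) = 1/(-2/53*3 + 3304) = 1/(-6/53 + 3304) = 1/(175106/53) = 53/175106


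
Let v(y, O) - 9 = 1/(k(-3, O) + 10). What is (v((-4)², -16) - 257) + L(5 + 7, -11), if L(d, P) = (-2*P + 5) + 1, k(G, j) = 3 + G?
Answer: -2199/10 ≈ -219.90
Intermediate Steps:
v(y, O) = 91/10 (v(y, O) = 9 + 1/((3 - 3) + 10) = 9 + 1/(0 + 10) = 9 + 1/10 = 9 + ⅒ = 91/10)
L(d, P) = 6 - 2*P (L(d, P) = (5 - 2*P) + 1 = 6 - 2*P)
(v((-4)², -16) - 257) + L(5 + 7, -11) = (91/10 - 257) + (6 - 2*(-11)) = -2479/10 + (6 + 22) = -2479/10 + 28 = -2199/10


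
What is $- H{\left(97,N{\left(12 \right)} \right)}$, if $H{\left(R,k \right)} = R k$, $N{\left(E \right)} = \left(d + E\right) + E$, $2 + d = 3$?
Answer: $-2425$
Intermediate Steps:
$d = 1$ ($d = -2 + 3 = 1$)
$N{\left(E \right)} = 1 + 2 E$ ($N{\left(E \right)} = \left(1 + E\right) + E = 1 + 2 E$)
$- H{\left(97,N{\left(12 \right)} \right)} = - 97 \left(1 + 2 \cdot 12\right) = - 97 \left(1 + 24\right) = - 97 \cdot 25 = \left(-1\right) 2425 = -2425$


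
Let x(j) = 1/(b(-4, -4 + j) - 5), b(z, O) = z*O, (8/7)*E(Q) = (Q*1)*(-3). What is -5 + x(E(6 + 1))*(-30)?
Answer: -905/169 ≈ -5.3550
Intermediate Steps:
E(Q) = -21*Q/8 (E(Q) = 7*((Q*1)*(-3))/8 = 7*(Q*(-3))/8 = 7*(-3*Q)/8 = -21*Q/8)
b(z, O) = O*z
x(j) = 1/(11 - 4*j) (x(j) = 1/((-4 + j)*(-4) - 5) = 1/((16 - 4*j) - 5) = 1/(11 - 4*j))
-5 + x(E(6 + 1))*(-30) = -5 - 30/(11 - (-21)*(6 + 1)/2) = -5 - 30/(11 - (-21)*7/2) = -5 - 30/(11 - 4*(-147/8)) = -5 - 30/(11 + 147/2) = -5 - 30/(169/2) = -5 + (2/169)*(-30) = -5 - 60/169 = -905/169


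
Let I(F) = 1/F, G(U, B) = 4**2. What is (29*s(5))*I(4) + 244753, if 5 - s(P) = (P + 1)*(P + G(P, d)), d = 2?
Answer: 975503/4 ≈ 2.4388e+5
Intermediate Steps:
G(U, B) = 16
s(P) = 5 - (1 + P)*(16 + P) (s(P) = 5 - (P + 1)*(P + 16) = 5 - (1 + P)*(16 + P))
(29*s(5))*I(4) + 244753 = (29*(-11 - 1*5**2 - 17*5))/4 + 244753 = (29*(-11 - 1*25 - 85))*(1/4) + 244753 = (29*(-11 - 25 - 85))*(1/4) + 244753 = (29*(-121))*(1/4) + 244753 = -3509*1/4 + 244753 = -3509/4 + 244753 = 975503/4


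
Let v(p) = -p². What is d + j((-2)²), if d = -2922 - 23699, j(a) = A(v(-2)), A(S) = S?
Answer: -26625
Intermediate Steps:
j(a) = -4 (j(a) = -1*(-2)² = -1*4 = -4)
d = -26621
d + j((-2)²) = -26621 - 4 = -26625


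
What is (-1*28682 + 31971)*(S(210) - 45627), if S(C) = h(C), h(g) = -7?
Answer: -150090226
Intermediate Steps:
S(C) = -7
(-1*28682 + 31971)*(S(210) - 45627) = (-1*28682 + 31971)*(-7 - 45627) = (-28682 + 31971)*(-45634) = 3289*(-45634) = -150090226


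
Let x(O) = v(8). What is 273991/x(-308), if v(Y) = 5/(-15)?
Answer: -821973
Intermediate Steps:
v(Y) = -1/3 (v(Y) = 5*(-1/15) = -1/3)
x(O) = -1/3
273991/x(-308) = 273991/(-1/3) = 273991*(-3) = -821973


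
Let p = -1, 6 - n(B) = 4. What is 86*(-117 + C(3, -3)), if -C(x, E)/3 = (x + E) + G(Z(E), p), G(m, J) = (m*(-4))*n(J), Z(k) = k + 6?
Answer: -3870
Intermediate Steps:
n(B) = 2 (n(B) = 6 - 1*4 = 6 - 4 = 2)
Z(k) = 6 + k
G(m, J) = -8*m (G(m, J) = (m*(-4))*2 = -4*m*2 = -8*m)
C(x, E) = 144 - 3*x + 21*E (C(x, E) = -3*((x + E) - 8*(6 + E)) = -3*((E + x) + (-48 - 8*E)) = -3*(-48 + x - 7*E) = 144 - 3*x + 21*E)
86*(-117 + C(3, -3)) = 86*(-117 + (144 - 3*3 + 21*(-3))) = 86*(-117 + (144 - 9 - 63)) = 86*(-117 + 72) = 86*(-45) = -3870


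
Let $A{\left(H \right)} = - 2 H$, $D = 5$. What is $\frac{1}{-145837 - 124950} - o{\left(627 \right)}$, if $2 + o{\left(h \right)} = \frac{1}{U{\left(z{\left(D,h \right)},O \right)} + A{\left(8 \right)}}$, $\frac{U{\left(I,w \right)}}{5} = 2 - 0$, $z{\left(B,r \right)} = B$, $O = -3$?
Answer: $\frac{3520225}{1624722} \approx 2.1667$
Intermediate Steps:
$U{\left(I,w \right)} = 10$ ($U{\left(I,w \right)} = 5 \left(2 - 0\right) = 5 \left(2 + 0\right) = 5 \cdot 2 = 10$)
$o{\left(h \right)} = - \frac{13}{6}$ ($o{\left(h \right)} = -2 + \frac{1}{10 - 16} = -2 + \frac{1}{-6} = -2 - \frac{1}{6} = - \frac{13}{6}$)
$\frac{1}{-145837 - 124950} - o{\left(627 \right)} = \frac{1}{-145837 - 124950} - - \frac{13}{6} = \frac{1}{-145837 - 124950} + \frac{13}{6} = \frac{1}{-270787} + \frac{13}{6} = - \frac{1}{270787} + \frac{13}{6} = \frac{3520225}{1624722}$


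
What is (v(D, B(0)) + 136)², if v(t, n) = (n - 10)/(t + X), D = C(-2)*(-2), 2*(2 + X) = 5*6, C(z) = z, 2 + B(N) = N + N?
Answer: 5290000/289 ≈ 18305.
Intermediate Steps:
B(N) = -2 + 2*N (B(N) = -2 + (N + N) = -2 + 2*N)
X = 13 (X = -2 + (5*6)/2 = -2 + (½)*30 = -2 + 15 = 13)
D = 4 (D = -2*(-2) = 4)
v(t, n) = (-10 + n)/(13 + t) (v(t, n) = (n - 10)/(t + 13) = (-10 + n)/(13 + t))
(v(D, B(0)) + 136)² = ((-10 + (-2 + 2*0))/(13 + 4) + 136)² = ((-10 + (-2 + 0))/17 + 136)² = ((-10 - 2)/17 + 136)² = ((1/17)*(-12) + 136)² = (-12/17 + 136)² = (2300/17)² = 5290000/289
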